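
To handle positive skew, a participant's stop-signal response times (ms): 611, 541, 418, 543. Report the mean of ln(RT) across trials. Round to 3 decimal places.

6.260

ln(RT): 6.4151, 6.2934, 6.0355, 6.2971
Σ ln(RT) = 25.0411
Mean = 25.0411/4 = 6.26028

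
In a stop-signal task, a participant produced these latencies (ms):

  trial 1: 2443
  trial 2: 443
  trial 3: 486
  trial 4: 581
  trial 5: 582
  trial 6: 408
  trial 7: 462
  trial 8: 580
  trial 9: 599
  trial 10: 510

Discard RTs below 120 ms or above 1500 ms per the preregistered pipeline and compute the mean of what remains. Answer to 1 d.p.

Excluded: 2443
Retained (n=9): Σ = 4651
Mean = 4651/9 = 516.7778

516.8 ms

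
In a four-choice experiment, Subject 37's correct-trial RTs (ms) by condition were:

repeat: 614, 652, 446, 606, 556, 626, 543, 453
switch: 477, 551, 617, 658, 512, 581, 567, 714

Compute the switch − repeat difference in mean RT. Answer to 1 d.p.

M(repeat) = 4496/8 = 562.000
M(switch) = 4677/8 = 584.625
Difference = 584.625 − 562.000 = 22.625 ms

22.6 ms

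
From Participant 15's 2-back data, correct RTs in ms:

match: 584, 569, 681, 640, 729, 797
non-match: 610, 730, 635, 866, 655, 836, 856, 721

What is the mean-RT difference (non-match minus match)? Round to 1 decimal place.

M(match) = 4000/6 = 666.667
M(non-match) = 5909/8 = 738.625
Difference = 738.625 − 666.667 = 71.958 ms

72.0 ms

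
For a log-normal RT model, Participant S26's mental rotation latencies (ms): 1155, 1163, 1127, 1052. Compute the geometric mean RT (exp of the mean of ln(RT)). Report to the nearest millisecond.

1123 ms

ln(RT): 7.0519, 7.0588, 7.0273, 6.9584
Mean ln(RT) = 28.0964/4 = 7.02409
Geometric mean = exp(7.02409) = 1123.38 ms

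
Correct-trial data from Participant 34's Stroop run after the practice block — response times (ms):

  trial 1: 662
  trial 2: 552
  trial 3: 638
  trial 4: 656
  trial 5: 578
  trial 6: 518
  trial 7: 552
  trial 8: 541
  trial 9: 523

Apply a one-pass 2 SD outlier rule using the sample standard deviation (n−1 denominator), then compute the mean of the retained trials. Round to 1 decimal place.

n = 9, ΣRT = 5220, M = 580.000
Σ(x−M)² = 26050.00; s = √(26050.00/8) = 57.064
Cutoffs: 580.000 ± 2·57.064 → [465.9, 694.1]
No RTs fall outside the cutoffs; all 9 retained. Mean = 5220/9 = 580.000

580.0 ms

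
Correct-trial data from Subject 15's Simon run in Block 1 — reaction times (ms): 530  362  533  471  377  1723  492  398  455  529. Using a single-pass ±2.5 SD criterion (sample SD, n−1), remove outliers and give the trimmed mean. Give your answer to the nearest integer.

n = 10, ΣRT = 5870, M = 587.000
Σ(x−M)² = 1470376.00; s = √(1470376.00/9) = 404.197
Cutoffs: 587.000 ± 2.5·404.197 → [-423.5, 1597.5]
Outside: 1723 → excluded.
Retained (n=9): Σ = 4147, mean = 4147/9 = 460.778

461 ms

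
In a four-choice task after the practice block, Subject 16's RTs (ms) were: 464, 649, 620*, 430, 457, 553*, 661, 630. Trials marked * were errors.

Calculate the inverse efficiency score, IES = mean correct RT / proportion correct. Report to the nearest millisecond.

Correct trials (n=6): 464, 649, 430, 457, 661, 630
Mean correct RT = 3291/6 = 548.5000 ms
Proportion correct = 6/8
IES = 548.5000 / (6/8) = 731.333 ms

731 ms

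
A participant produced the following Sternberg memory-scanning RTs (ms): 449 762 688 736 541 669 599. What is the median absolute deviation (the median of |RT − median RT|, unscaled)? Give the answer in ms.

Sorted: 449, 541, 599, 669, 688, 736, 762 → median = 669
|x − 669|: 220, 93, 19, 67, 128, 0, 70
Sorted deviations: 0, 19, 67, 70, 93, 128, 220 → MAD = 70

70 ms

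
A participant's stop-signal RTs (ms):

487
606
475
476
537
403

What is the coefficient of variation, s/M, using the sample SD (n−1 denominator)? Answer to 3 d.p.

n = 6, Σ = 2984, M = 497.3333
Σ(x−M)² = 23341.333; s = √(23341.333/5) = 68.3247
CV = 68.3247 / 497.3333 = 0.13738

0.137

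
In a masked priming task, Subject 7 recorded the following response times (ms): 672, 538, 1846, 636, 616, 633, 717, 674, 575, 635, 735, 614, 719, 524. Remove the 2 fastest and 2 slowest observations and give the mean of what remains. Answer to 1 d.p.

649.1 ms

Sorted: 524, 538, 575, 614, 616, 633, 635, 636, 672, 674, 717, 719, 735, 1846
Drop lowest 2 (524, 538) and highest 2 (735, 1846)
Remaining (n=10): Σ = 6491, mean = 6491/10 = 649.100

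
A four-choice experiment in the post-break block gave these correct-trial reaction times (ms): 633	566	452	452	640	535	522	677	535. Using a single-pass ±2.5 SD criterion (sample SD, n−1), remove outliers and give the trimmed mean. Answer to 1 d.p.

n = 9, ΣRT = 5012, M = 556.889
Σ(x−M)² = 51388.89; s = √(51388.89/8) = 80.147
Cutoffs: 556.889 ± 2.5·80.147 → [356.5, 757.3]
No RTs fall outside the cutoffs; all 9 retained. Mean = 5012/9 = 556.889

556.9 ms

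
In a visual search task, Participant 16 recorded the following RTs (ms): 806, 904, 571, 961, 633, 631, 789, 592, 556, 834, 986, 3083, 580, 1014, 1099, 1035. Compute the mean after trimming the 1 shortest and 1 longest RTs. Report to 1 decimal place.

816.8 ms

Sorted: 556, 571, 580, 592, 631, 633, 789, 806, 834, 904, 961, 986, 1014, 1035, 1099, 3083
Drop lowest 1 (556) and highest 1 (3083)
Remaining (n=14): Σ = 11435, mean = 11435/14 = 816.786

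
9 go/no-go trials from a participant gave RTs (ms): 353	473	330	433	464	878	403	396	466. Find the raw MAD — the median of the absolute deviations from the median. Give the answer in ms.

37 ms

Sorted: 330, 353, 396, 403, 433, 464, 466, 473, 878 → median = 433
|x − 433|: 80, 40, 103, 0, 31, 445, 30, 37, 33
Sorted deviations: 0, 30, 31, 33, 37, 40, 80, 103, 445 → MAD = 37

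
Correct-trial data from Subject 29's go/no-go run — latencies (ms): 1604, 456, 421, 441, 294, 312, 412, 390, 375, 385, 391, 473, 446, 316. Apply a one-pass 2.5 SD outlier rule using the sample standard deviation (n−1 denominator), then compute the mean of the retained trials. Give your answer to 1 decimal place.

n = 14, ΣRT = 6716, M = 479.714
Σ(x−M)² = 1400568.86; s = √(1400568.86/13) = 328.232
Cutoffs: 479.714 ± 2.5·328.232 → [-340.9, 1300.3]
Outside: 1604 → excluded.
Retained (n=13): Σ = 5112, mean = 5112/13 = 393.231

393.2 ms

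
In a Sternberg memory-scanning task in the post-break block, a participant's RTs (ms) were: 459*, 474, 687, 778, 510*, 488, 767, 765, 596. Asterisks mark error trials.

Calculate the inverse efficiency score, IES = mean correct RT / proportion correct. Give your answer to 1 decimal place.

Correct trials (n=7): 474, 687, 778, 488, 767, 765, 596
Mean correct RT = 4555/7 = 650.7143 ms
Proportion correct = 7/9
IES = 650.7143 / (7/9) = 836.633 ms

836.6 ms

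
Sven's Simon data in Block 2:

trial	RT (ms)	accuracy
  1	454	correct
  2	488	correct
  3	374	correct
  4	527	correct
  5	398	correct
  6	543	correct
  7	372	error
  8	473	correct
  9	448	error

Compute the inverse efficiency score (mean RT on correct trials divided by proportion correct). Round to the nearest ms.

Correct trials (n=7): 454, 488, 374, 527, 398, 543, 473
Mean correct RT = 3257/7 = 465.2857 ms
Proportion correct = 7/9
IES = 465.2857 / (7/9) = 598.224 ms

598 ms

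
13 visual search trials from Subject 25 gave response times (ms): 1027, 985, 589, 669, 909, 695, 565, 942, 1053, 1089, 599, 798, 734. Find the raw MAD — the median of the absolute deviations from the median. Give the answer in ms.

Sorted: 565, 589, 599, 669, 695, 734, 798, 909, 942, 985, 1027, 1053, 1089 → median = 798
|x − 798|: 229, 187, 209, 129, 111, 103, 233, 144, 255, 291, 199, 0, 64
Sorted deviations: 0, 64, 103, 111, 129, 144, 187, 199, 209, 229, 233, 255, 291 → MAD = 187

187 ms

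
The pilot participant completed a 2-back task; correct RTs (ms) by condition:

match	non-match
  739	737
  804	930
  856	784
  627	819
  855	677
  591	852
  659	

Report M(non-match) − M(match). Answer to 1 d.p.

M(match) = 5131/7 = 733.000
M(non-match) = 4799/6 = 799.833
Difference = 799.833 − 733.000 = 66.833 ms

66.8 ms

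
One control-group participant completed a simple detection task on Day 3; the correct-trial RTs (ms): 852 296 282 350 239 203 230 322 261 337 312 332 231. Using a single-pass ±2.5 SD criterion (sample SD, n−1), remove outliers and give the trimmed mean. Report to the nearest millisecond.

n = 13, ΣRT = 4247, M = 326.692
Σ(x−M)² = 325614.77; s = √(325614.77/12) = 164.726
Cutoffs: 326.692 ± 2.5·164.726 → [-85.1, 738.5]
Outside: 852 → excluded.
Retained (n=12): Σ = 3395, mean = 3395/12 = 282.917

283 ms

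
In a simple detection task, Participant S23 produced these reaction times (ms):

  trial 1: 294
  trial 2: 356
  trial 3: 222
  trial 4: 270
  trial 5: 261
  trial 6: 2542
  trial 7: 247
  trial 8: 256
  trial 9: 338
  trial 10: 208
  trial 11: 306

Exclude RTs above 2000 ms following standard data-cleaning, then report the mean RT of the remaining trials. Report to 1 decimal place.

Excluded: 2542
Retained (n=10): Σ = 2758
Mean = 2758/10 = 275.8000

275.8 ms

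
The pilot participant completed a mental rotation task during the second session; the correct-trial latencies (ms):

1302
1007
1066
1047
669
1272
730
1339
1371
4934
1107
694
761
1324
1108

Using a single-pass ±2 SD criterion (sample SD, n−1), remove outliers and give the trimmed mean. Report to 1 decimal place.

n = 15, ΣRT = 19731, M = 1315.400
Σ(x−M)² = 14869869.60; s = √(14869869.60/14) = 1030.599
Cutoffs: 1315.400 ± 2·1030.599 → [-745.8, 3376.6]
Outside: 4934 → excluded.
Retained (n=14): Σ = 14797, mean = 14797/14 = 1056.929

1056.9 ms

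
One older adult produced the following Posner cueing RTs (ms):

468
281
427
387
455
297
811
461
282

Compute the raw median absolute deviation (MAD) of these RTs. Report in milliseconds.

Sorted: 281, 282, 297, 387, 427, 455, 461, 468, 811 → median = 427
|x − 427|: 41, 146, 0, 40, 28, 130, 384, 34, 145
Sorted deviations: 0, 28, 34, 40, 41, 130, 145, 146, 384 → MAD = 41

41 ms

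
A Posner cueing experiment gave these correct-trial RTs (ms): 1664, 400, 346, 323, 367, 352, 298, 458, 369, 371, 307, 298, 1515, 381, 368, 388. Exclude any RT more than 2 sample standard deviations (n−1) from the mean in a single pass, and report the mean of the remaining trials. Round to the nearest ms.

359 ms

n = 16, ΣRT = 8205, M = 512.812
Σ(x−M)² = 2685684.44; s = √(2685684.44/15) = 423.138
Cutoffs: 512.812 ± 2·423.138 → [-333.5, 1359.1]
Outside: 1515, 1664 → excluded.
Retained (n=14): Σ = 5026, mean = 5026/14 = 359.000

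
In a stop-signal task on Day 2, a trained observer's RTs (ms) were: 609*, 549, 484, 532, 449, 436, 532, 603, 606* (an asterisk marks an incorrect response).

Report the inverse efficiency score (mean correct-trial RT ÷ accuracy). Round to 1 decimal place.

658.5 ms

Correct trials (n=7): 549, 484, 532, 449, 436, 532, 603
Mean correct RT = 3585/7 = 512.1429 ms
Proportion correct = 7/9
IES = 512.1429 / (7/9) = 658.469 ms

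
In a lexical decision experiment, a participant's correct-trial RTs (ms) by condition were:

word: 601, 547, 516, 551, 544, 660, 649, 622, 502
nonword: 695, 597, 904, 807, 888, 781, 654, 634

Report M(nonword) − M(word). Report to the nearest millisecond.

M(word) = 5192/9 = 576.889
M(nonword) = 5960/8 = 745.000
Difference = 745.000 − 576.889 = 168.111 ms

168 ms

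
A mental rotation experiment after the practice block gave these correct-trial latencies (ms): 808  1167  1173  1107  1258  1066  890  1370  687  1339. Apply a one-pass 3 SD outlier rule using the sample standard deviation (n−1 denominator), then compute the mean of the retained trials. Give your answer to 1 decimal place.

n = 10, ΣRT = 10865, M = 1086.500
Σ(x−M)² = 464118.50; s = √(464118.50/9) = 227.087
Cutoffs: 1086.500 ± 3·227.087 → [405.2, 1767.8]
No RTs fall outside the cutoffs; all 10 retained. Mean = 10865/10 = 1086.500

1086.5 ms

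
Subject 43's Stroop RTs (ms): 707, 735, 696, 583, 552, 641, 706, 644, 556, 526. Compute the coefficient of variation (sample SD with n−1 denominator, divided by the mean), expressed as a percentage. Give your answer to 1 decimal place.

n = 10, Σ = 6346, M = 634.6000
Σ(x−M)² = 51776.400; s = √(51776.400/9) = 75.8481
CV = 75.8481 / 634.6000 = 0.11952 = 11.952%

12.0%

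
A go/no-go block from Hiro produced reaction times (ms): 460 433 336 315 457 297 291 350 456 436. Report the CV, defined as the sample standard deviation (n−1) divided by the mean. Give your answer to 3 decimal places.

n = 10, Σ = 3831, M = 383.1000
Σ(x−M)² = 45824.900; s = √(45824.900/9) = 71.3558
CV = 71.3558 / 383.1000 = 0.18626

0.186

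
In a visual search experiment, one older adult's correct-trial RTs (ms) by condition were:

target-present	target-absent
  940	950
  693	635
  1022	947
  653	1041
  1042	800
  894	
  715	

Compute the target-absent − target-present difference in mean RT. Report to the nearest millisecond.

23 ms

M(target-present) = 5959/7 = 851.286
M(target-absent) = 4373/5 = 874.600
Difference = 874.600 − 851.286 = 23.314 ms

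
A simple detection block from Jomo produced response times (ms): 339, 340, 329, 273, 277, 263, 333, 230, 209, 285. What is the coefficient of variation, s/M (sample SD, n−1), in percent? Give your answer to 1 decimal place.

16.2%

n = 10, Σ = 2878, M = 287.8000
Σ(x−M)² = 19595.600; s = √(19595.600/9) = 46.6614
CV = 46.6614 / 287.8000 = 0.16213 = 16.213%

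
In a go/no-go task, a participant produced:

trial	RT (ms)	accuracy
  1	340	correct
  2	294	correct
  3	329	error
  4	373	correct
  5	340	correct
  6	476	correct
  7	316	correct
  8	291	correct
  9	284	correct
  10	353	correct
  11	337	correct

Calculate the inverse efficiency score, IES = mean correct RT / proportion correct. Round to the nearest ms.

374 ms

Correct trials (n=10): 340, 294, 373, 340, 476, 316, 291, 284, 353, 337
Mean correct RT = 3404/10 = 340.4000 ms
Proportion correct = 10/11
IES = 340.4000 / (10/11) = 374.440 ms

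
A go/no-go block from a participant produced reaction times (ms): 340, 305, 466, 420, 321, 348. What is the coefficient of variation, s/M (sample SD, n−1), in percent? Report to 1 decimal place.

17.1%

n = 6, Σ = 2200, M = 366.6667
Σ(x−M)² = 19659.333; s = √(19659.333/5) = 62.7046
CV = 62.7046 / 366.6667 = 0.17101 = 17.101%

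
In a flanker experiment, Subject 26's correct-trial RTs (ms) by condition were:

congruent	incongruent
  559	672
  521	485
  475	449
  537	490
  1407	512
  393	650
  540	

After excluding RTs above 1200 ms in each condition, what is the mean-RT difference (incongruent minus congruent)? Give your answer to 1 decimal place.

congruent: exclude 1407
M(congruent) = 3025/6 = 504.167
M(incongruent) = 3258/6 = 543.000
Difference = 543.000 − 504.167 = 38.833 ms

38.8 ms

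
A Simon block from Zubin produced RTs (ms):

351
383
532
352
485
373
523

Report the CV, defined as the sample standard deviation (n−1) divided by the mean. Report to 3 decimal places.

n = 7, Σ = 2999, M = 428.4286
Σ(x−M)² = 39843.714; s = √(39843.714/6) = 81.4900
CV = 81.4900 / 428.4286 = 0.19021

0.190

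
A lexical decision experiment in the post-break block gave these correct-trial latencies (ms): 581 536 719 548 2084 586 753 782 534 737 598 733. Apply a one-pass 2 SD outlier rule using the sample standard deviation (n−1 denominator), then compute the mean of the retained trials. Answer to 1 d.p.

646.1 ms

n = 12, ΣRT = 9191, M = 765.917
Σ(x−M)² = 1990784.92; s = √(1990784.92/11) = 425.418
Cutoffs: 765.917 ± 2·425.418 → [-84.9, 1616.8]
Outside: 2084 → excluded.
Retained (n=11): Σ = 7107, mean = 7107/11 = 646.091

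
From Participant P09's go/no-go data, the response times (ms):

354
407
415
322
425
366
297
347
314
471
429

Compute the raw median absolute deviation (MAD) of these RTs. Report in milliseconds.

49 ms

Sorted: 297, 314, 322, 347, 354, 366, 407, 415, 425, 429, 471 → median = 366
|x − 366|: 12, 41, 49, 44, 59, 0, 69, 19, 52, 105, 63
Sorted deviations: 0, 12, 19, 41, 44, 49, 52, 59, 63, 69, 105 → MAD = 49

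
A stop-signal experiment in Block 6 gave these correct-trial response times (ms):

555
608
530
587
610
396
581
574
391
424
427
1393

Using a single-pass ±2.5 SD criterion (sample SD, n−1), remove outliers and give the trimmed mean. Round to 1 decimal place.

n = 12, ΣRT = 7076, M = 589.667
Σ(x−M)² = 782064.67; s = √(782064.67/11) = 266.640
Cutoffs: 589.667 ± 2.5·266.640 → [-76.9, 1256.3]
Outside: 1393 → excluded.
Retained (n=11): Σ = 5683, mean = 5683/11 = 516.636

516.6 ms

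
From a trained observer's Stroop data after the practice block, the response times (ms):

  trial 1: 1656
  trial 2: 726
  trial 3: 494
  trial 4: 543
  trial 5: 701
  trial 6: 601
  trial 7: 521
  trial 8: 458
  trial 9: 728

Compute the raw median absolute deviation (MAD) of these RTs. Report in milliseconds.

107 ms

Sorted: 458, 494, 521, 543, 601, 701, 726, 728, 1656 → median = 601
|x − 601|: 1055, 125, 107, 58, 100, 0, 80, 143, 127
Sorted deviations: 0, 58, 80, 100, 107, 125, 127, 143, 1055 → MAD = 107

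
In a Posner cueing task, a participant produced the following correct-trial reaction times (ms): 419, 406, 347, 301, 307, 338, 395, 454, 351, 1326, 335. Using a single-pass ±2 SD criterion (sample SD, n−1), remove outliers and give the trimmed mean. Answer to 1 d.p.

365.3 ms

n = 11, ΣRT = 4979, M = 452.636
Σ(x−M)² = 862066.55; s = √(862066.55/10) = 293.610
Cutoffs: 452.636 ± 2·293.610 → [-134.6, 1039.9]
Outside: 1326 → excluded.
Retained (n=10): Σ = 3653, mean = 3653/10 = 365.300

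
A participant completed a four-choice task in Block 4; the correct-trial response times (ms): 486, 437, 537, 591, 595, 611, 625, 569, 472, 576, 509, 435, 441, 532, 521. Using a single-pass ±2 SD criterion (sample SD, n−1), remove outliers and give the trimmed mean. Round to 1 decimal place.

529.1 ms

n = 15, ΣRT = 7937, M = 529.133
Σ(x−M)² = 58627.73; s = √(58627.73/14) = 64.712
Cutoffs: 529.133 ± 2·64.712 → [399.7, 658.6]
No RTs fall outside the cutoffs; all 15 retained. Mean = 7937/15 = 529.133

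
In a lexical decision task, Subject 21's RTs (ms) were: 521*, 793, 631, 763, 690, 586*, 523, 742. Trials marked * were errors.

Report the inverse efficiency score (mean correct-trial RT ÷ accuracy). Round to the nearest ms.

Correct trials (n=6): 793, 631, 763, 690, 523, 742
Mean correct RT = 4142/6 = 690.3333 ms
Proportion correct = 6/8
IES = 690.3333 / (6/8) = 920.444 ms

920 ms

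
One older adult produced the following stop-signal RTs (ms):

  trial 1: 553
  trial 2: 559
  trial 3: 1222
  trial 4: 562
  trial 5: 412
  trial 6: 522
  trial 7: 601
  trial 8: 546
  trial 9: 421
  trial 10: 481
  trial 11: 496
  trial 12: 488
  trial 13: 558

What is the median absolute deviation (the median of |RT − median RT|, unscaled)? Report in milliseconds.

50 ms

Sorted: 412, 421, 481, 488, 496, 522, 546, 553, 558, 559, 562, 601, 1222 → median = 546
|x − 546|: 7, 13, 676, 16, 134, 24, 55, 0, 125, 65, 50, 58, 12
Sorted deviations: 0, 7, 12, 13, 16, 24, 50, 55, 58, 65, 125, 134, 676 → MAD = 50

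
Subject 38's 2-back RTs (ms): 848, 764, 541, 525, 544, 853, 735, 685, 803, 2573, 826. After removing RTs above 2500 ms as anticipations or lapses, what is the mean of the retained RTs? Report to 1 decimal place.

712.4 ms

Excluded: 2573
Retained (n=10): Σ = 7124
Mean = 7124/10 = 712.4000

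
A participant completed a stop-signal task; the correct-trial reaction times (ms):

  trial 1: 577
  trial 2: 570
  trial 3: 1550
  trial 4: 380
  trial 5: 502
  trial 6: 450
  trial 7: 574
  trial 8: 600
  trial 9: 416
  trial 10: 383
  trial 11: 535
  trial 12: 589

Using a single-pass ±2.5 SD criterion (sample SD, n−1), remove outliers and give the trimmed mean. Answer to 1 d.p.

506.9 ms

n = 12, ΣRT = 7126, M = 593.833
Σ(x−M)² = 1069943.67; s = √(1069943.67/11) = 311.878
Cutoffs: 593.833 ± 2.5·311.878 → [-185.9, 1373.5]
Outside: 1550 → excluded.
Retained (n=11): Σ = 5576, mean = 5576/11 = 506.909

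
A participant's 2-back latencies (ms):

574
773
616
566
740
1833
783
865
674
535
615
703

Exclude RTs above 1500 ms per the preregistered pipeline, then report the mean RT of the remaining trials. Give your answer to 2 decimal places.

676.73 ms

Excluded: 1833
Retained (n=11): Σ = 7444
Mean = 7444/11 = 676.7273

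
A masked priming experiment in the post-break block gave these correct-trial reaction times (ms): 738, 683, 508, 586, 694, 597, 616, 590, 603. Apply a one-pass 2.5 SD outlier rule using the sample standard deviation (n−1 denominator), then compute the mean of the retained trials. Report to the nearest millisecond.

n = 9, ΣRT = 5615, M = 623.889
Σ(x−M)² = 38666.89; s = √(38666.89/8) = 69.522
Cutoffs: 623.889 ± 2.5·69.522 → [450.1, 797.7]
No RTs fall outside the cutoffs; all 9 retained. Mean = 5615/9 = 623.889

624 ms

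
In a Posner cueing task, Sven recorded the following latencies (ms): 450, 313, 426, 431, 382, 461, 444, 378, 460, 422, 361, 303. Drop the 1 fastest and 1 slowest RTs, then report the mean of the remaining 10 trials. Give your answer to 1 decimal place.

Sorted: 303, 313, 361, 378, 382, 422, 426, 431, 444, 450, 460, 461
Drop lowest 1 (303) and highest 1 (461)
Remaining (n=10): Σ = 4067, mean = 4067/10 = 406.700

406.7 ms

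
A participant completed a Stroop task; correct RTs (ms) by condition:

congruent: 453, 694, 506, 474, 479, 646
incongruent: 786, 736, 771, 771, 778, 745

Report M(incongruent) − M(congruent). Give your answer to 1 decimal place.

M(congruent) = 3252/6 = 542.000
M(incongruent) = 4587/6 = 764.500
Difference = 764.500 − 542.000 = 222.500 ms

222.5 ms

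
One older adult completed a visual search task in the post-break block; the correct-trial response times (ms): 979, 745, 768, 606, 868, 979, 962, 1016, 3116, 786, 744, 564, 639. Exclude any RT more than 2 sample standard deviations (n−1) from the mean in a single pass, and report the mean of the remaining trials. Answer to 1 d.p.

n = 13, ΣRT = 12772, M = 982.462
Σ(x−M)² = 5199297.23; s = √(5199297.23/12) = 658.236
Cutoffs: 982.462 ± 2·658.236 → [-334.0, 2298.9]
Outside: 3116 → excluded.
Retained (n=12): Σ = 9656, mean = 9656/12 = 804.667

804.7 ms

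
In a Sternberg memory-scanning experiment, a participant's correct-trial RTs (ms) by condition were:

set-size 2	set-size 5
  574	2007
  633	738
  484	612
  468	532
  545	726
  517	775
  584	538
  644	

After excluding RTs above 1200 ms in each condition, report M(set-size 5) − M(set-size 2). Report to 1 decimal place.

97.4 ms

set-size 5: exclude 2007
M(set-size 2) = 4449/8 = 556.125
M(set-size 5) = 3921/6 = 653.500
Difference = 653.500 − 556.125 = 97.375 ms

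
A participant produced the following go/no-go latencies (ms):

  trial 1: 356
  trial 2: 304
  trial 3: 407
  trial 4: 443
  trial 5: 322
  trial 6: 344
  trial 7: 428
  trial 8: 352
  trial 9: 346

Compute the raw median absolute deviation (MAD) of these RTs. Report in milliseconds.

Sorted: 304, 322, 344, 346, 352, 356, 407, 428, 443 → median = 352
|x − 352|: 4, 48, 55, 91, 30, 8, 76, 0, 6
Sorted deviations: 0, 4, 6, 8, 30, 48, 55, 76, 91 → MAD = 30

30 ms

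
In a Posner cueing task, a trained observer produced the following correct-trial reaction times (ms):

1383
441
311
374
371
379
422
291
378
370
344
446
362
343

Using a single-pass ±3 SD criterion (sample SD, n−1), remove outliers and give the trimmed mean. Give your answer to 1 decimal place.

371.7 ms

n = 14, ΣRT = 6215, M = 443.929
Σ(x−M)² = 974526.93; s = √(974526.93/13) = 273.795
Cutoffs: 443.929 ± 3·273.795 → [-377.5, 1265.3]
Outside: 1383 → excluded.
Retained (n=13): Σ = 4832, mean = 4832/13 = 371.692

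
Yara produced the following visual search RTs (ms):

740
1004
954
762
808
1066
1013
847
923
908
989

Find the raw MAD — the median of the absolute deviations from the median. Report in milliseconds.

Sorted: 740, 762, 808, 847, 908, 923, 954, 989, 1004, 1013, 1066 → median = 923
|x − 923|: 183, 81, 31, 161, 115, 143, 90, 76, 0, 15, 66
Sorted deviations: 0, 15, 31, 66, 76, 81, 90, 115, 143, 161, 183 → MAD = 81

81 ms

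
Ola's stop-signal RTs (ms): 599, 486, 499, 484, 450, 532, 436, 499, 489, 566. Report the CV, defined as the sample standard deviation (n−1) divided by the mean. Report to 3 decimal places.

n = 10, Σ = 5040, M = 504.0000
Σ(x−M)² = 22192.000; s = √(22192.000/9) = 49.6566
CV = 49.6566 / 504.0000 = 0.09852

0.099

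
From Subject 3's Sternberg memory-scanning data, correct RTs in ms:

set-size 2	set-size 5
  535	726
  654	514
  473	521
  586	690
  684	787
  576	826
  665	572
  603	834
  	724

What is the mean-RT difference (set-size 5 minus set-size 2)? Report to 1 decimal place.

91.2 ms

M(set-size 2) = 4776/8 = 597.000
M(set-size 5) = 6194/9 = 688.222
Difference = 688.222 − 597.000 = 91.222 ms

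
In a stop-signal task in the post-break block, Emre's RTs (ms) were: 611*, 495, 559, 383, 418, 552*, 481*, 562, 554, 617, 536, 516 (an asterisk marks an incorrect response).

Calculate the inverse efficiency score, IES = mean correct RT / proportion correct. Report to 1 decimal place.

Correct trials (n=9): 495, 559, 383, 418, 562, 554, 617, 536, 516
Mean correct RT = 4640/9 = 515.5556 ms
Proportion correct = 9/12
IES = 515.5556 / (9/12) = 687.407 ms

687.4 ms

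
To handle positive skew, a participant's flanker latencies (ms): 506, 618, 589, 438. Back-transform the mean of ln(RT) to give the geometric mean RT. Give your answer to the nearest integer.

533 ms

ln(RT): 6.2265, 6.4265, 6.3784, 6.0822
Mean ln(RT) = 25.1137/4 = 6.27842
Geometric mean = exp(6.27842) = 532.94 ms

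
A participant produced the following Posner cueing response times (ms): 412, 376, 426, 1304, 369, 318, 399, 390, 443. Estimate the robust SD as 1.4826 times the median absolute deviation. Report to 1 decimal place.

Sorted: 318, 369, 376, 390, 399, 412, 426, 443, 1304 → median = 399
|x − 399| sorted: 0, 9, 13, 23, 27, 30, 44, 81, 905 → MAD = 27
Robust SD ≈ 1.4826 × 27 = 40.030

40.0 ms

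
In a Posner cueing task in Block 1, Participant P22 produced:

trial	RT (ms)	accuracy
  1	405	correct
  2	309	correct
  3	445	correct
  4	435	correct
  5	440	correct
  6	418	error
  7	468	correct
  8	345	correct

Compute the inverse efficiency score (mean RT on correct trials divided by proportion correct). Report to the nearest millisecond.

465 ms

Correct trials (n=7): 405, 309, 445, 435, 440, 468, 345
Mean correct RT = 2847/7 = 406.7143 ms
Proportion correct = 7/8
IES = 406.7143 / (7/8) = 464.816 ms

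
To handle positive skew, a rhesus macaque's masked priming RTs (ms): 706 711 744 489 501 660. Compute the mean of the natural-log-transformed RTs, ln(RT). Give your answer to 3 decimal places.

ln(RT): 6.5596, 6.5667, 6.6120, 6.1924, 6.2166, 6.4922
Σ ln(RT) = 38.6395
Mean = 38.6395/6 = 6.43992

6.440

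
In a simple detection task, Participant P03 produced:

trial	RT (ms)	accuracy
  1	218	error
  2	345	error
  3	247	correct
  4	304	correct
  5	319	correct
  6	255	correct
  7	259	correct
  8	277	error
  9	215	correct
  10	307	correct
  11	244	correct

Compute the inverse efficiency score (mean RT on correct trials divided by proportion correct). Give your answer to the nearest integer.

Correct trials (n=8): 247, 304, 319, 255, 259, 215, 307, 244
Mean correct RT = 2150/8 = 268.7500 ms
Proportion correct = 8/11
IES = 268.7500 / (8/11) = 369.531 ms

370 ms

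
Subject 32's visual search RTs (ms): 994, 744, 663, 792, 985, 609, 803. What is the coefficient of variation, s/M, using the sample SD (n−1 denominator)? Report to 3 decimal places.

0.185

n = 7, Σ = 5590, M = 798.5714
Σ(x−M)² = 130305.714; s = √(130305.714/6) = 147.3690
CV = 147.3690 / 798.5714 = 0.18454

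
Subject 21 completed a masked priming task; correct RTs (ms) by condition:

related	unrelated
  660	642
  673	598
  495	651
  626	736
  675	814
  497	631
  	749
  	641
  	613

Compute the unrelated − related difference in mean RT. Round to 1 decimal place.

70.7 ms

M(related) = 3626/6 = 604.333
M(unrelated) = 6075/9 = 675.000
Difference = 675.000 − 604.333 = 70.667 ms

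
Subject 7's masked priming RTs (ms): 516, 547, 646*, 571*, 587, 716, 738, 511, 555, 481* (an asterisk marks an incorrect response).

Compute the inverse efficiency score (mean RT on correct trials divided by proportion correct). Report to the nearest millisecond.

851 ms

Correct trials (n=7): 516, 547, 587, 716, 738, 511, 555
Mean correct RT = 4170/7 = 595.7143 ms
Proportion correct = 7/10
IES = 595.7143 / (7/10) = 851.020 ms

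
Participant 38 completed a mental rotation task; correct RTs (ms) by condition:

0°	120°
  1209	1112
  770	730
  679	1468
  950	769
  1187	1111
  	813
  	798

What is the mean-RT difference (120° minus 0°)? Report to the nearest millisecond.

M(0°) = 4795/5 = 959.000
M(120°) = 6801/7 = 971.571
Difference = 971.571 − 959.000 = 12.571 ms

13 ms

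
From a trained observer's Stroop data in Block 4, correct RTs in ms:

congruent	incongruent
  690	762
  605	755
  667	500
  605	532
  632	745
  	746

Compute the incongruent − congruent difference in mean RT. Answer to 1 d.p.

M(congruent) = 3199/5 = 639.800
M(incongruent) = 4040/6 = 673.333
Difference = 673.333 − 639.800 = 33.533 ms

33.5 ms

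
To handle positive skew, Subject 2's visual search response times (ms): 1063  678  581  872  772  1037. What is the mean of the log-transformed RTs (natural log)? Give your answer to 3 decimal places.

6.703

ln(RT): 6.9689, 6.5191, 6.3648, 6.7708, 6.6490, 6.9441
Σ ln(RT) = 40.2166
Mean = 40.2166/6 = 6.70277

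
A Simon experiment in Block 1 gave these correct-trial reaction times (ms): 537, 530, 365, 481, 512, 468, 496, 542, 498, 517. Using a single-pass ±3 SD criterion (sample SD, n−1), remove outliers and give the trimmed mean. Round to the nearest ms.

n = 10, ΣRT = 4946, M = 494.600
Σ(x−M)² = 23804.40; s = √(23804.40/9) = 51.429
Cutoffs: 494.600 ± 3·51.429 → [340.3, 648.9]
No RTs fall outside the cutoffs; all 10 retained. Mean = 4946/10 = 494.600

495 ms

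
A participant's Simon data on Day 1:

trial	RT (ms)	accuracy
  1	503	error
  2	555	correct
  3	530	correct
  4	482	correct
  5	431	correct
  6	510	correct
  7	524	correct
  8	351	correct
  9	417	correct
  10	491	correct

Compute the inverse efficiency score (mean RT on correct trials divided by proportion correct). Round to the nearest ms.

Correct trials (n=9): 555, 530, 482, 431, 510, 524, 351, 417, 491
Mean correct RT = 4291/9 = 476.7778 ms
Proportion correct = 9/10
IES = 476.7778 / (9/10) = 529.753 ms

530 ms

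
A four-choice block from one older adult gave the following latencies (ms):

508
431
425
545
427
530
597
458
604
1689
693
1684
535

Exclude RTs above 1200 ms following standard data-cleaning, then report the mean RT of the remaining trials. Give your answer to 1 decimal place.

523.0 ms

Excluded: 1684, 1689
Retained (n=11): Σ = 5753
Mean = 5753/11 = 523.0000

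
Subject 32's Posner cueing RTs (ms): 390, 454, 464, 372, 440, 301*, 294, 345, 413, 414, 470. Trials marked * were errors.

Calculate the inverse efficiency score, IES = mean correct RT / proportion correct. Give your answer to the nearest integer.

446 ms

Correct trials (n=10): 390, 454, 464, 372, 440, 294, 345, 413, 414, 470
Mean correct RT = 4056/10 = 405.6000 ms
Proportion correct = 10/11
IES = 405.6000 / (10/11) = 446.160 ms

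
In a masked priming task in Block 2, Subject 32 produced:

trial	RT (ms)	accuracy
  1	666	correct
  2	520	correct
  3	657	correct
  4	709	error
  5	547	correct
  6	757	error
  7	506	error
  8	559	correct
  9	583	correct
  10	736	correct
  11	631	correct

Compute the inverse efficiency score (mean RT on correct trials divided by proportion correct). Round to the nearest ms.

Correct trials (n=8): 666, 520, 657, 547, 559, 583, 736, 631
Mean correct RT = 4899/8 = 612.3750 ms
Proportion correct = 8/11
IES = 612.3750 / (8/11) = 842.016 ms

842 ms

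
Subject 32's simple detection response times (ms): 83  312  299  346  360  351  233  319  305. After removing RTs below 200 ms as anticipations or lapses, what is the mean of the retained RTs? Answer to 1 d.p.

315.6 ms

Excluded: 83
Retained (n=8): Σ = 2525
Mean = 2525/8 = 315.6250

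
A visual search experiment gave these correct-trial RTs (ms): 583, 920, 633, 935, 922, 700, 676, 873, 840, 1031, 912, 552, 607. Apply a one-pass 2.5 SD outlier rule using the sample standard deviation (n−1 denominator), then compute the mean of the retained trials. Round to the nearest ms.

783 ms

n = 13, ΣRT = 10184, M = 783.385
Σ(x−M)² = 315861.08; s = √(315861.08/12) = 162.240
Cutoffs: 783.385 ± 2.5·162.240 → [377.8, 1189.0]
No RTs fall outside the cutoffs; all 13 retained. Mean = 10184/13 = 783.385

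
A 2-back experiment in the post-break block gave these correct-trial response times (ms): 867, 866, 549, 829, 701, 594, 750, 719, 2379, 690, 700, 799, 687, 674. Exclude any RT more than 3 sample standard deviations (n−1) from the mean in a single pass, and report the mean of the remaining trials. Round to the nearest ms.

725 ms

n = 14, ΣRT = 11804, M = 843.143
Σ(x−M)² = 2651913.71; s = √(2651913.71/13) = 451.656
Cutoffs: 843.143 ± 3·451.656 → [-511.8, 2198.1]
Outside: 2379 → excluded.
Retained (n=13): Σ = 9425, mean = 9425/13 = 725.000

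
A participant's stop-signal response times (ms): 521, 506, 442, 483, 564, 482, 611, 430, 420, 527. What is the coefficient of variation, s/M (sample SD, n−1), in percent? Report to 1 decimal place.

12.1%

n = 10, Σ = 4986, M = 498.6000
Σ(x−M)² = 32880.400; s = √(32880.400/9) = 60.4432
CV = 60.4432 / 498.6000 = 0.12123 = 12.123%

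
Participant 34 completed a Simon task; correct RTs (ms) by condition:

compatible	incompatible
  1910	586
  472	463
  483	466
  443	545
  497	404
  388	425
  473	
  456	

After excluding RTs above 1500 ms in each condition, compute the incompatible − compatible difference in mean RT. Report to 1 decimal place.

22.6 ms

compatible: exclude 1910
M(compatible) = 3212/7 = 458.857
M(incompatible) = 2889/6 = 481.500
Difference = 481.500 − 458.857 = 22.643 ms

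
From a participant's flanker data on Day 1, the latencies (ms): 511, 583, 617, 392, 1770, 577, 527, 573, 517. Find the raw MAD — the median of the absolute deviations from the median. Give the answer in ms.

46 ms

Sorted: 392, 511, 517, 527, 573, 577, 583, 617, 1770 → median = 573
|x − 573|: 62, 10, 44, 181, 1197, 4, 46, 0, 56
Sorted deviations: 0, 4, 10, 44, 46, 56, 62, 181, 1197 → MAD = 46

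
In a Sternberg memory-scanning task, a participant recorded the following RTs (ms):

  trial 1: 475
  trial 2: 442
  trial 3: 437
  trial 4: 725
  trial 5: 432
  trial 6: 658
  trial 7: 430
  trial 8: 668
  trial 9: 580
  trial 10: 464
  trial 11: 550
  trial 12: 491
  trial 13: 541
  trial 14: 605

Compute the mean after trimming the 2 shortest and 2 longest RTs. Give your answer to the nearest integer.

Sorted: 430, 432, 437, 442, 464, 475, 491, 541, 550, 580, 605, 658, 668, 725
Drop lowest 2 (430, 432) and highest 2 (668, 725)
Remaining (n=10): Σ = 5243, mean = 5243/10 = 524.300

524 ms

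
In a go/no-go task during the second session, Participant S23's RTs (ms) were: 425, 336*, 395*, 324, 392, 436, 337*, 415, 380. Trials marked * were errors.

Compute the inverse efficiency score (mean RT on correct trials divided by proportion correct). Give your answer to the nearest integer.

593 ms

Correct trials (n=6): 425, 324, 392, 436, 415, 380
Mean correct RT = 2372/6 = 395.3333 ms
Proportion correct = 6/9
IES = 395.3333 / (6/9) = 593.000 ms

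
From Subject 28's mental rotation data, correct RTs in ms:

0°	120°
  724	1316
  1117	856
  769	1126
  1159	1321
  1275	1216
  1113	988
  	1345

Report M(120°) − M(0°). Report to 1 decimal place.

M(0°) = 6157/6 = 1026.167
M(120°) = 8168/7 = 1166.857
Difference = 1166.857 − 1026.167 = 140.690 ms

140.7 ms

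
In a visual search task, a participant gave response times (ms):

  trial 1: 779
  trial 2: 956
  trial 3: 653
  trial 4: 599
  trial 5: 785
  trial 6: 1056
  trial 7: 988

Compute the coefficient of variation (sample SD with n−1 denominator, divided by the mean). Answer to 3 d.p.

0.209

n = 7, Σ = 5816, M = 830.8571
Σ(x−M)² = 181226.857; s = √(181226.857/6) = 173.7944
CV = 173.7944 / 830.8571 = 0.20917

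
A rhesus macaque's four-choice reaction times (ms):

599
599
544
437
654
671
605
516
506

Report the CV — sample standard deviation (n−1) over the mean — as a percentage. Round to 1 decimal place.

n = 9, Σ = 5131, M = 570.1111
Σ(x−M)² = 45540.889; s = √(45540.889/8) = 75.4494
CV = 75.4494 / 570.1111 = 0.13234 = 13.234%

13.2%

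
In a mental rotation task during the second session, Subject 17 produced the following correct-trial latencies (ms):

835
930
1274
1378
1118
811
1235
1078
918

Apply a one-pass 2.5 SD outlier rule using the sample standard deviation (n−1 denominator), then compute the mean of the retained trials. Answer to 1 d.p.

1064.1 ms

n = 9, ΣRT = 9577, M = 1064.111
Σ(x−M)² = 330770.89; s = √(330770.89/8) = 203.338
Cutoffs: 1064.111 ± 2.5·203.338 → [555.8, 1572.5]
No RTs fall outside the cutoffs; all 9 retained. Mean = 9577/9 = 1064.111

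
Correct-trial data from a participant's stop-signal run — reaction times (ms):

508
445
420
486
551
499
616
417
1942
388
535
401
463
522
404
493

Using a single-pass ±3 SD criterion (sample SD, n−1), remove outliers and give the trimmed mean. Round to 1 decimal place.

n = 16, ΣRT = 9090, M = 568.125
Σ(x−M)² = 2072427.75; s = √(2072427.75/15) = 371.701
Cutoffs: 568.125 ± 3·371.701 → [-547.0, 1683.2]
Outside: 1942 → excluded.
Retained (n=15): Σ = 7148, mean = 7148/15 = 476.533

476.5 ms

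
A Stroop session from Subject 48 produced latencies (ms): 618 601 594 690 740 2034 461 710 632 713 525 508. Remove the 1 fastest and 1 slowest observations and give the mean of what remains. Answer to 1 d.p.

633.1 ms

Sorted: 461, 508, 525, 594, 601, 618, 632, 690, 710, 713, 740, 2034
Drop lowest 1 (461) and highest 1 (2034)
Remaining (n=10): Σ = 6331, mean = 6331/10 = 633.100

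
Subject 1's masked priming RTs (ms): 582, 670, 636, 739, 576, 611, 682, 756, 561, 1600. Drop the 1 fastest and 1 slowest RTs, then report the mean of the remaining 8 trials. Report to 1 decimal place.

Sorted: 561, 576, 582, 611, 636, 670, 682, 739, 756, 1600
Drop lowest 1 (561) and highest 1 (1600)
Remaining (n=8): Σ = 5252, mean = 5252/8 = 656.500

656.5 ms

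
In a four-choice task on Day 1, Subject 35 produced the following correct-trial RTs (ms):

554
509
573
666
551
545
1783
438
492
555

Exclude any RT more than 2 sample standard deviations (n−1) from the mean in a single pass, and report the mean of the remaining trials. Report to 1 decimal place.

542.6 ms

n = 10, ΣRT = 6666, M = 666.600
Σ(x−M)² = 1415974.40; s = √(1415974.40/9) = 396.649
Cutoffs: 666.600 ± 2·396.649 → [-126.7, 1459.9]
Outside: 1783 → excluded.
Retained (n=9): Σ = 4883, mean = 4883/9 = 542.556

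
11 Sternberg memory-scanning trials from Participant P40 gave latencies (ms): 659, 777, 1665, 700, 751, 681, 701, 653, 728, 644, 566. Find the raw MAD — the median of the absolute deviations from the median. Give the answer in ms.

47 ms

Sorted: 566, 644, 653, 659, 681, 700, 701, 728, 751, 777, 1665 → median = 700
|x − 700|: 41, 77, 965, 0, 51, 19, 1, 47, 28, 56, 134
Sorted deviations: 0, 1, 19, 28, 41, 47, 51, 56, 77, 134, 965 → MAD = 47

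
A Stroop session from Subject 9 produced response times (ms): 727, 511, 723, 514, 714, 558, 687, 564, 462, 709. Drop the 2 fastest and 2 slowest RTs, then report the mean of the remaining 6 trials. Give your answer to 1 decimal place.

624.3 ms

Sorted: 462, 511, 514, 558, 564, 687, 709, 714, 723, 727
Drop lowest 2 (462, 511) and highest 2 (723, 727)
Remaining (n=6): Σ = 3746, mean = 3746/6 = 624.333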